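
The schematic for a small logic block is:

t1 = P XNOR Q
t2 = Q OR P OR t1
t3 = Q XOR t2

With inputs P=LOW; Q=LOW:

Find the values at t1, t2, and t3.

t1 = P XNOR Q = LOW XNOR LOW = HIGH
t2 = Q OR P OR t1 = LOW OR LOW OR HIGH = HIGH
t3 = Q XOR t2 = LOW XOR HIGH = HIGH

t1 = HIGH  t2 = HIGH  t3 = HIGH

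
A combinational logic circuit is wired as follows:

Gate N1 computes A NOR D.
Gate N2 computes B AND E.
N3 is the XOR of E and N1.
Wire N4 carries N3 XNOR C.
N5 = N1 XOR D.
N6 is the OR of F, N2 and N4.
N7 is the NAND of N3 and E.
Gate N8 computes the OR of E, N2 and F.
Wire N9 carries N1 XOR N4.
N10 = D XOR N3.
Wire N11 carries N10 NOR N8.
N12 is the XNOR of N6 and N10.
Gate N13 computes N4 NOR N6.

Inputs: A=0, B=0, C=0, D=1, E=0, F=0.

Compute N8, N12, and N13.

N1 = A NOR D = 0 NOR 1 = 0
N2 = B AND E = 0 AND 0 = 0
N3 = E XOR N1 = 0 XOR 0 = 0
N4 = N3 XNOR C = 0 XNOR 0 = 1
N6 = F OR N2 OR N4 = 0 OR 0 OR 1 = 1
N8 = E OR N2 OR F = 0 OR 0 OR 0 = 0
N10 = D XOR N3 = 1 XOR 0 = 1
N12 = N6 XNOR N10 = 1 XNOR 1 = 1
N13 = N4 NOR N6 = 1 NOR 1 = 0

N8 = 0; N12 = 1; N13 = 0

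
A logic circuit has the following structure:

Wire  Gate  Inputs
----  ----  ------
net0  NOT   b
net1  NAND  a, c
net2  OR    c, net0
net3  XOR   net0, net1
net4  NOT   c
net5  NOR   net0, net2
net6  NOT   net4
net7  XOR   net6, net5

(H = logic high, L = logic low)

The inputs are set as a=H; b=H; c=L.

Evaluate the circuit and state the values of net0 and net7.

net0 = L  net7 = H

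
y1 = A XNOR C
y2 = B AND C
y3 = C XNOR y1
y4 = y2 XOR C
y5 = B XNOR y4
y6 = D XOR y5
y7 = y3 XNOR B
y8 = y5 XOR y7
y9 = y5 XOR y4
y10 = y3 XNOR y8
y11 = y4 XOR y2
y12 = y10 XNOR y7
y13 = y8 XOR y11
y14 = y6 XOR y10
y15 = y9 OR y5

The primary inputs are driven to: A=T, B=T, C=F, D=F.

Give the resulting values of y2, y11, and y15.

y2 = F  y11 = F  y15 = F

y2 = B AND C = T AND F = F
y4 = y2 XOR C = F XOR F = F
y5 = B XNOR y4 = T XNOR F = F
y9 = y5 XOR y4 = F XOR F = F
y11 = y4 XOR y2 = F XOR F = F
y15 = y9 OR y5 = F OR F = F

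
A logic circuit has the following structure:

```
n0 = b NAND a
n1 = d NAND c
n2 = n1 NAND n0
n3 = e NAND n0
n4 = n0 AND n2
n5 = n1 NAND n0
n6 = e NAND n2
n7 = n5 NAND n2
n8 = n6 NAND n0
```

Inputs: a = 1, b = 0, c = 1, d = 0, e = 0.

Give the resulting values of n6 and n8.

n0 = b NAND a = 0 NAND 1 = 1
n1 = d NAND c = 0 NAND 1 = 1
n2 = n1 NAND n0 = 1 NAND 1 = 0
n6 = e NAND n2 = 0 NAND 0 = 1
n8 = n6 NAND n0 = 1 NAND 1 = 0

n6 = 1, n8 = 0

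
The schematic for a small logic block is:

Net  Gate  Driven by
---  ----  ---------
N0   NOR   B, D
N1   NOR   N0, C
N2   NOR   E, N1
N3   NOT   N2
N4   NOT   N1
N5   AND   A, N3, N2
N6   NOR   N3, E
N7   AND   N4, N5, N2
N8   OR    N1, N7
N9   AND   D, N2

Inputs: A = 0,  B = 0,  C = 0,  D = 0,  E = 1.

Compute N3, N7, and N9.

N0 = B NOR D = 0 NOR 0 = 1
N1 = N0 NOR C = 1 NOR 0 = 0
N2 = E NOR N1 = 1 NOR 0 = 0
N3 = NOT N2 = NOT 0 = 1
N4 = NOT N1 = NOT 0 = 1
N5 = A AND N3 AND N2 = 0 AND 1 AND 0 = 0
N7 = N4 AND N5 AND N2 = 1 AND 0 AND 0 = 0
N9 = D AND N2 = 0 AND 0 = 0

N3 = 1  N7 = 0  N9 = 0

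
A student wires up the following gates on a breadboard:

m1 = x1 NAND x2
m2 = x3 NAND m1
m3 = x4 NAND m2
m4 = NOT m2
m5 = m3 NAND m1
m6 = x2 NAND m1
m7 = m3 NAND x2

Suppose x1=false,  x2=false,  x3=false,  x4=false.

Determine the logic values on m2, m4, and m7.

m2 = true, m4 = false, m7 = true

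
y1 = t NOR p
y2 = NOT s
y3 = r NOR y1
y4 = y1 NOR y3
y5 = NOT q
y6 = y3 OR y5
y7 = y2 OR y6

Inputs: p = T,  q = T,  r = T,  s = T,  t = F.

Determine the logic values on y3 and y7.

y3 = F, y7 = F

y1 = t NOR p = F NOR T = F
y2 = NOT s = NOT T = F
y3 = r NOR y1 = T NOR F = F
y5 = NOT q = NOT T = F
y6 = y3 OR y5 = F OR F = F
y7 = y2 OR y6 = F OR F = F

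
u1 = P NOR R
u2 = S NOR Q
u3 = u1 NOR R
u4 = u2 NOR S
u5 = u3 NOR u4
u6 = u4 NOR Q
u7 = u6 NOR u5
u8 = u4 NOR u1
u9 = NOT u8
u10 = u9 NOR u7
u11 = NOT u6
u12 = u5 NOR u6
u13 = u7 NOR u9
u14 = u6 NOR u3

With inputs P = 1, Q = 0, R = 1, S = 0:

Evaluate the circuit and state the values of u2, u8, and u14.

u2 = 1  u8 = 1  u14 = 0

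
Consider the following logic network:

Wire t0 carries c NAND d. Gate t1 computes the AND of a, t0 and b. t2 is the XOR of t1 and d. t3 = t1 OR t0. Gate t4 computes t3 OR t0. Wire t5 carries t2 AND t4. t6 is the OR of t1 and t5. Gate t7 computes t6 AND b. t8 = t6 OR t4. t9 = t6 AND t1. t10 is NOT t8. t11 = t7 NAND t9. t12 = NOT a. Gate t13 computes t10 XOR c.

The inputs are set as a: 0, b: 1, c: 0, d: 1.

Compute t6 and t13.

t0 = c NAND d = 0 NAND 1 = 1
t1 = a AND t0 AND b = 0 AND 1 AND 1 = 0
t2 = t1 XOR d = 0 XOR 1 = 1
t3 = t1 OR t0 = 0 OR 1 = 1
t4 = t3 OR t0 = 1 OR 1 = 1
t5 = t2 AND t4 = 1 AND 1 = 1
t6 = t1 OR t5 = 0 OR 1 = 1
t8 = t6 OR t4 = 1 OR 1 = 1
t10 = NOT t8 = NOT 1 = 0
t13 = t10 XOR c = 0 XOR 0 = 0

t6 = 1, t13 = 0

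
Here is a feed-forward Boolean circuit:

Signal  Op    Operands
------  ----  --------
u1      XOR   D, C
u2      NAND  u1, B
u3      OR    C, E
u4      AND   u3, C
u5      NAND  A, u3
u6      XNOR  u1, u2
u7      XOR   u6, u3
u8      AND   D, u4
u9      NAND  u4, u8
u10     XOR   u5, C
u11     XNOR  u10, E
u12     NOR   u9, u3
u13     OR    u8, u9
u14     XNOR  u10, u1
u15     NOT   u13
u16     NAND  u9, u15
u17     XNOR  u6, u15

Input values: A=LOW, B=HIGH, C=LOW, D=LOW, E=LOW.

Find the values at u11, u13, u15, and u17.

u11 = LOW; u13 = HIGH; u15 = LOW; u17 = HIGH

u1 = D XOR C = LOW XOR LOW = LOW
u2 = u1 NAND B = LOW NAND HIGH = HIGH
u3 = C OR E = LOW OR LOW = LOW
u4 = u3 AND C = LOW AND LOW = LOW
u5 = A NAND u3 = LOW NAND LOW = HIGH
u6 = u1 XNOR u2 = LOW XNOR HIGH = LOW
u8 = D AND u4 = LOW AND LOW = LOW
u9 = u4 NAND u8 = LOW NAND LOW = HIGH
u10 = u5 XOR C = HIGH XOR LOW = HIGH
u11 = u10 XNOR E = HIGH XNOR LOW = LOW
u13 = u8 OR u9 = LOW OR HIGH = HIGH
u15 = NOT u13 = NOT HIGH = LOW
u17 = u6 XNOR u15 = LOW XNOR LOW = HIGH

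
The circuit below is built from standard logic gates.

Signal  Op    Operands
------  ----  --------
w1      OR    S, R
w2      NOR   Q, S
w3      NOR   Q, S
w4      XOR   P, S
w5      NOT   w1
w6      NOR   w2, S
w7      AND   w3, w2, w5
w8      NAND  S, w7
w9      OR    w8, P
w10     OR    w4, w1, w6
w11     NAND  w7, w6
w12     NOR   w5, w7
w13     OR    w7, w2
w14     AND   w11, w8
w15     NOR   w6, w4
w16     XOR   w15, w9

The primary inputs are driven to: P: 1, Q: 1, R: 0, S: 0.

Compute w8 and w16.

w8 = 1; w16 = 1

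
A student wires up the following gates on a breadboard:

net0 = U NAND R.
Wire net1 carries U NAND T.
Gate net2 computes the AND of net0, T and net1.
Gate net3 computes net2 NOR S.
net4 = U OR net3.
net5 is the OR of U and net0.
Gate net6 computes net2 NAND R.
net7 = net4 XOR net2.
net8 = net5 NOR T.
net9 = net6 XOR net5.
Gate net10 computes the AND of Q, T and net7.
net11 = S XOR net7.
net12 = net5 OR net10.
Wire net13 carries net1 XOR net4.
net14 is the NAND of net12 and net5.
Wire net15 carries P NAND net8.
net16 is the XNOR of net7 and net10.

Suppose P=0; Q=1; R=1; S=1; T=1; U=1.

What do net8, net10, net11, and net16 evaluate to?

net0 = U NAND R = 1 NAND 1 = 0
net1 = U NAND T = 1 NAND 1 = 0
net2 = net0 AND T AND net1 = 0 AND 1 AND 0 = 0
net3 = net2 NOR S = 0 NOR 1 = 0
net4 = U OR net3 = 1 OR 0 = 1
net5 = U OR net0 = 1 OR 0 = 1
net7 = net4 XOR net2 = 1 XOR 0 = 1
net8 = net5 NOR T = 1 NOR 1 = 0
net10 = Q AND T AND net7 = 1 AND 1 AND 1 = 1
net11 = S XOR net7 = 1 XOR 1 = 0
net16 = net7 XNOR net10 = 1 XNOR 1 = 1

net8 = 0  net10 = 1  net11 = 0  net16 = 1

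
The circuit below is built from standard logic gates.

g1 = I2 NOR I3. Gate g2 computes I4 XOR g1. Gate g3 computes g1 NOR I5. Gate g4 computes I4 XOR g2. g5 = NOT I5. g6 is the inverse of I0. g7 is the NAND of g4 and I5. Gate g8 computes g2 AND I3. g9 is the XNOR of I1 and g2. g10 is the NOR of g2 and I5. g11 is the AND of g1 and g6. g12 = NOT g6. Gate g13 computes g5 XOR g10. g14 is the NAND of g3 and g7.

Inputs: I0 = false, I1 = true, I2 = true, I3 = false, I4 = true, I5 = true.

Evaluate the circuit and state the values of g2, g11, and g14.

g2 = true, g11 = false, g14 = true

g1 = I2 NOR I3 = true NOR false = false
g2 = I4 XOR g1 = true XOR false = true
g3 = g1 NOR I5 = false NOR true = false
g4 = I4 XOR g2 = true XOR true = false
g6 = NOT I0 = NOT false = true
g7 = g4 NAND I5 = false NAND true = true
g11 = g1 AND g6 = false AND true = false
g14 = g3 NAND g7 = false NAND true = true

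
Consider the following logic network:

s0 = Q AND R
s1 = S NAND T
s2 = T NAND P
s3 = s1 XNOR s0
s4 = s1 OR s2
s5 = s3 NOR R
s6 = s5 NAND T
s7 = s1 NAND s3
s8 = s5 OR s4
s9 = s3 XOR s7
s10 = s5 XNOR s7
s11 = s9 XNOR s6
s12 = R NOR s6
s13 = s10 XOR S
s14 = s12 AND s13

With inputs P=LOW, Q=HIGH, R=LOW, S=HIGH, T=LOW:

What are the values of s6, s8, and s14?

s6 = HIGH, s8 = HIGH, s14 = LOW

s0 = Q AND R = HIGH AND LOW = LOW
s1 = S NAND T = HIGH NAND LOW = HIGH
s2 = T NAND P = LOW NAND LOW = HIGH
s3 = s1 XNOR s0 = HIGH XNOR LOW = LOW
s4 = s1 OR s2 = HIGH OR HIGH = HIGH
s5 = s3 NOR R = LOW NOR LOW = HIGH
s6 = s5 NAND T = HIGH NAND LOW = HIGH
s7 = s1 NAND s3 = HIGH NAND LOW = HIGH
s8 = s5 OR s4 = HIGH OR HIGH = HIGH
s10 = s5 XNOR s7 = HIGH XNOR HIGH = HIGH
s12 = R NOR s6 = LOW NOR HIGH = LOW
s13 = s10 XOR S = HIGH XOR HIGH = LOW
s14 = s12 AND s13 = LOW AND LOW = LOW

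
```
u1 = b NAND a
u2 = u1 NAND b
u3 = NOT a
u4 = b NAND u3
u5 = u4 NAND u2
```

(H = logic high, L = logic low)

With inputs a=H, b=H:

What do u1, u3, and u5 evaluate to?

u1 = b NAND a = H NAND H = L
u2 = u1 NAND b = L NAND H = H
u3 = NOT a = NOT H = L
u4 = b NAND u3 = H NAND L = H
u5 = u4 NAND u2 = H NAND H = L

u1 = L, u3 = L, u5 = L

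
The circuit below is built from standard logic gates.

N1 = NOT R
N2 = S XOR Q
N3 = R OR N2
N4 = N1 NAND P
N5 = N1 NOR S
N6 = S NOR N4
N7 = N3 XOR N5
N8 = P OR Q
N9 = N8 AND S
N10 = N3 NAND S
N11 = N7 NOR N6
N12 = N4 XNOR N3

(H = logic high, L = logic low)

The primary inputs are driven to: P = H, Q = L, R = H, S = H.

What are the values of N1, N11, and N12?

N1 = L; N11 = L; N12 = H

N1 = NOT R = NOT H = L
N2 = S XOR Q = H XOR L = H
N3 = R OR N2 = H OR H = H
N4 = N1 NAND P = L NAND H = H
N5 = N1 NOR S = L NOR H = L
N6 = S NOR N4 = H NOR H = L
N7 = N3 XOR N5 = H XOR L = H
N11 = N7 NOR N6 = H NOR L = L
N12 = N4 XNOR N3 = H XNOR H = H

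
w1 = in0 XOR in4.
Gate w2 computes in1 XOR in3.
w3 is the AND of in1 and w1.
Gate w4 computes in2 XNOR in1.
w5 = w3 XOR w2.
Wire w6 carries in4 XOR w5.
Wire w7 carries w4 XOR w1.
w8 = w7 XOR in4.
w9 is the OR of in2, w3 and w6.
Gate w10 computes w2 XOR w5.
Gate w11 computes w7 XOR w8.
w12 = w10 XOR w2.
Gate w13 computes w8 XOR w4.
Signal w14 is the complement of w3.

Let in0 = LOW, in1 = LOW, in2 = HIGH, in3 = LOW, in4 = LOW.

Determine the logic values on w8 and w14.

w1 = in0 XOR in4 = LOW XOR LOW = LOW
w3 = in1 AND w1 = LOW AND LOW = LOW
w4 = in2 XNOR in1 = HIGH XNOR LOW = LOW
w7 = w4 XOR w1 = LOW XOR LOW = LOW
w8 = w7 XOR in4 = LOW XOR LOW = LOW
w14 = NOT w3 = NOT LOW = HIGH

w8 = LOW, w14 = HIGH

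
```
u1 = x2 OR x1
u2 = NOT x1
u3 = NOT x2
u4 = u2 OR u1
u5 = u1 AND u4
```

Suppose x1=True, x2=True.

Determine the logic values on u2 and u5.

u2 = False; u5 = True

u1 = x2 OR x1 = True OR True = True
u2 = NOT x1 = NOT True = False
u4 = u2 OR u1 = False OR True = True
u5 = u1 AND u4 = True AND True = True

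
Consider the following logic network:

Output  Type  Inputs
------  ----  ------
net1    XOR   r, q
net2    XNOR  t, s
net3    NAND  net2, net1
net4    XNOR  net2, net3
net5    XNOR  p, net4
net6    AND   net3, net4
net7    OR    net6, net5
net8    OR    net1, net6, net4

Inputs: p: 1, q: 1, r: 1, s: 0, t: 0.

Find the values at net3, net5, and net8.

net1 = r XOR q = 1 XOR 1 = 0
net2 = t XNOR s = 0 XNOR 0 = 1
net3 = net2 NAND net1 = 1 NAND 0 = 1
net4 = net2 XNOR net3 = 1 XNOR 1 = 1
net5 = p XNOR net4 = 1 XNOR 1 = 1
net6 = net3 AND net4 = 1 AND 1 = 1
net8 = net1 OR net6 OR net4 = 0 OR 1 OR 1 = 1

net3 = 1; net5 = 1; net8 = 1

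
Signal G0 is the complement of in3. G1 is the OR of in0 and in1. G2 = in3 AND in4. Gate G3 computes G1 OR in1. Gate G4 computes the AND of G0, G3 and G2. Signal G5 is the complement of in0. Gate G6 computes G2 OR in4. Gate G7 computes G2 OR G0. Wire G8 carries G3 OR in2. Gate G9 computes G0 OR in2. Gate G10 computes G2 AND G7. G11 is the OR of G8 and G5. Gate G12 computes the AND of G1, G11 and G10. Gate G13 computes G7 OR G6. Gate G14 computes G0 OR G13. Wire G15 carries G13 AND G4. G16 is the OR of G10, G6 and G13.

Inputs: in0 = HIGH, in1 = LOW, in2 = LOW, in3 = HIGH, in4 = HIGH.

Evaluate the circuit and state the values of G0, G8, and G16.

G0 = NOT in3 = NOT HIGH = LOW
G1 = in0 OR in1 = HIGH OR LOW = HIGH
G2 = in3 AND in4 = HIGH AND HIGH = HIGH
G3 = G1 OR in1 = HIGH OR LOW = HIGH
G6 = G2 OR in4 = HIGH OR HIGH = HIGH
G7 = G2 OR G0 = HIGH OR LOW = HIGH
G8 = G3 OR in2 = HIGH OR LOW = HIGH
G10 = G2 AND G7 = HIGH AND HIGH = HIGH
G13 = G7 OR G6 = HIGH OR HIGH = HIGH
G16 = G10 OR G6 OR G13 = HIGH OR HIGH OR HIGH = HIGH

G0 = LOW  G8 = HIGH  G16 = HIGH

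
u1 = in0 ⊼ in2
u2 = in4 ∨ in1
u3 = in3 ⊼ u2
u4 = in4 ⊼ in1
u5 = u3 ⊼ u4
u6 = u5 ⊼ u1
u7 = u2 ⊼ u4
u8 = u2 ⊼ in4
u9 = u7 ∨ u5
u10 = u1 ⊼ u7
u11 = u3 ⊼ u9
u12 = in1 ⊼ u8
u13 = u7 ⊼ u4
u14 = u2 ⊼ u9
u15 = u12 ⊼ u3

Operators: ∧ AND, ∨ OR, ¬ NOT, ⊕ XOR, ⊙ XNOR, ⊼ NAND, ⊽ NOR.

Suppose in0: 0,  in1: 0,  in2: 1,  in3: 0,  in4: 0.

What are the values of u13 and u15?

u13 = 0  u15 = 0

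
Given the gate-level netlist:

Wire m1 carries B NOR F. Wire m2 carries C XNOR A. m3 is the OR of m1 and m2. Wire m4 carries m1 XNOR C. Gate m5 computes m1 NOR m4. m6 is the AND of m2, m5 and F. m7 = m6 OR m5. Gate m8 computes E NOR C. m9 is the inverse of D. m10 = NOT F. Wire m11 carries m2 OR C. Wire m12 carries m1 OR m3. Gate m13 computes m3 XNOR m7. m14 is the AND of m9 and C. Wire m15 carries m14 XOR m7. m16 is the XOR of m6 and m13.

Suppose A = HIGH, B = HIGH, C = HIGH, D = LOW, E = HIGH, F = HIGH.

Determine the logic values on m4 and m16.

m4 = LOW, m16 = LOW

m1 = B NOR F = HIGH NOR HIGH = LOW
m2 = C XNOR A = HIGH XNOR HIGH = HIGH
m3 = m1 OR m2 = LOW OR HIGH = HIGH
m4 = m1 XNOR C = LOW XNOR HIGH = LOW
m5 = m1 NOR m4 = LOW NOR LOW = HIGH
m6 = m2 AND m5 AND F = HIGH AND HIGH AND HIGH = HIGH
m7 = m6 OR m5 = HIGH OR HIGH = HIGH
m13 = m3 XNOR m7 = HIGH XNOR HIGH = HIGH
m16 = m6 XOR m13 = HIGH XOR HIGH = LOW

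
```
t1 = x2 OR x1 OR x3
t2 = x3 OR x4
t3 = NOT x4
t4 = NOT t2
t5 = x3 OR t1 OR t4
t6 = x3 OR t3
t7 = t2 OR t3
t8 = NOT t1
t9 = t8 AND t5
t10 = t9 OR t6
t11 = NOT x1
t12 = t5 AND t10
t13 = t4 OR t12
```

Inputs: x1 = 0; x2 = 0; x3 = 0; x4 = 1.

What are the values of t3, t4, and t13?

t1 = x2 OR x1 OR x3 = 0 OR 0 OR 0 = 0
t2 = x3 OR x4 = 0 OR 1 = 1
t3 = NOT x4 = NOT 1 = 0
t4 = NOT t2 = NOT 1 = 0
t5 = x3 OR t1 OR t4 = 0 OR 0 OR 0 = 0
t6 = x3 OR t3 = 0 OR 0 = 0
t8 = NOT t1 = NOT 0 = 1
t9 = t8 AND t5 = 1 AND 0 = 0
t10 = t9 OR t6 = 0 OR 0 = 0
t12 = t5 AND t10 = 0 AND 0 = 0
t13 = t4 OR t12 = 0 OR 0 = 0

t3 = 0; t4 = 0; t13 = 0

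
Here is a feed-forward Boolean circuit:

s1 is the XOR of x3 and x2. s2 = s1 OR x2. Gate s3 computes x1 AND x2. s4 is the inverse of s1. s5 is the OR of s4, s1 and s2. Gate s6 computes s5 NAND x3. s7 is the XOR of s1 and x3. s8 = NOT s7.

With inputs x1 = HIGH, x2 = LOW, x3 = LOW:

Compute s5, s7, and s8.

s1 = x3 XOR x2 = LOW XOR LOW = LOW
s2 = s1 OR x2 = LOW OR LOW = LOW
s4 = NOT s1 = NOT LOW = HIGH
s5 = s4 OR s1 OR s2 = HIGH OR LOW OR LOW = HIGH
s7 = s1 XOR x3 = LOW XOR LOW = LOW
s8 = NOT s7 = NOT LOW = HIGH

s5 = HIGH, s7 = LOW, s8 = HIGH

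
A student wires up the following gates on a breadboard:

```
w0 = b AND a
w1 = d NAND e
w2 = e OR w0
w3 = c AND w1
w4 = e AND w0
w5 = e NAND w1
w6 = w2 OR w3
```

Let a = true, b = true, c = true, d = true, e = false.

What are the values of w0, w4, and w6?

w0 = b AND a = true AND true = true
w1 = d NAND e = true NAND false = true
w2 = e OR w0 = false OR true = true
w3 = c AND w1 = true AND true = true
w4 = e AND w0 = false AND true = false
w6 = w2 OR w3 = true OR true = true

w0 = true, w4 = false, w6 = true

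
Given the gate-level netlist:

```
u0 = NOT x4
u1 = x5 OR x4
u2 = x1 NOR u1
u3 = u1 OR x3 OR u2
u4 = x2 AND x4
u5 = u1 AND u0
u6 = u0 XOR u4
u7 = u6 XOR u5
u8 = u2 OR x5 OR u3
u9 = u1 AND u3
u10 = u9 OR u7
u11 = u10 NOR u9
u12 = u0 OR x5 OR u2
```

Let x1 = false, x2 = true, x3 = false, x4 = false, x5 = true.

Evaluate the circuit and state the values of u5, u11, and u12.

u5 = true; u11 = false; u12 = true

u0 = NOT x4 = NOT false = true
u1 = x5 OR x4 = true OR false = true
u2 = x1 NOR u1 = false NOR true = false
u3 = u1 OR x3 OR u2 = true OR false OR false = true
u4 = x2 AND x4 = true AND false = false
u5 = u1 AND u0 = true AND true = true
u6 = u0 XOR u4 = true XOR false = true
u7 = u6 XOR u5 = true XOR true = false
u9 = u1 AND u3 = true AND true = true
u10 = u9 OR u7 = true OR false = true
u11 = u10 NOR u9 = true NOR true = false
u12 = u0 OR x5 OR u2 = true OR true OR false = true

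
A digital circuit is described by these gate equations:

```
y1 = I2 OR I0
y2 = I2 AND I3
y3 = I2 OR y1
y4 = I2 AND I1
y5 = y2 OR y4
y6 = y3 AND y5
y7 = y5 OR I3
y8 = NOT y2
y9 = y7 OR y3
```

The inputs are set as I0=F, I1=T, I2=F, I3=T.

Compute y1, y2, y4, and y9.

y1 = F, y2 = F, y4 = F, y9 = T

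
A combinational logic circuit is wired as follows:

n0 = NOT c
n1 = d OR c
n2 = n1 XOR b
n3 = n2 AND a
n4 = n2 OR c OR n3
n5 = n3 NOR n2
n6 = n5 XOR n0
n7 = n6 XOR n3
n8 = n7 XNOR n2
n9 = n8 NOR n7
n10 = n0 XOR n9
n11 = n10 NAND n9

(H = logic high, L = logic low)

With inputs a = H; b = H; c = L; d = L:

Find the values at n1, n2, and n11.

n1 = L, n2 = H, n11 = H

n0 = NOT c = NOT L = H
n1 = d OR c = L OR L = L
n2 = n1 XOR b = L XOR H = H
n3 = n2 AND a = H AND H = H
n5 = n3 NOR n2 = H NOR H = L
n6 = n5 XOR n0 = L XOR H = H
n7 = n6 XOR n3 = H XOR H = L
n8 = n7 XNOR n2 = L XNOR H = L
n9 = n8 NOR n7 = L NOR L = H
n10 = n0 XOR n9 = H XOR H = L
n11 = n10 NAND n9 = L NAND H = H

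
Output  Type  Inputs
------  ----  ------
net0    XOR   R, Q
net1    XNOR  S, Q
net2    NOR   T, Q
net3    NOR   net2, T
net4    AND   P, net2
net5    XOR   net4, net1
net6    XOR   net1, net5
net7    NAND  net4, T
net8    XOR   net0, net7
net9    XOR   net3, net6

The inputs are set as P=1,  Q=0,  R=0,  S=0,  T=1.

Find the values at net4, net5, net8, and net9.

net4 = 0, net5 = 1, net8 = 1, net9 = 0

net0 = R XOR Q = 0 XOR 0 = 0
net1 = S XNOR Q = 0 XNOR 0 = 1
net2 = T NOR Q = 1 NOR 0 = 0
net3 = net2 NOR T = 0 NOR 1 = 0
net4 = P AND net2 = 1 AND 0 = 0
net5 = net4 XOR net1 = 0 XOR 1 = 1
net6 = net1 XOR net5 = 1 XOR 1 = 0
net7 = net4 NAND T = 0 NAND 1 = 1
net8 = net0 XOR net7 = 0 XOR 1 = 1
net9 = net3 XOR net6 = 0 XOR 0 = 0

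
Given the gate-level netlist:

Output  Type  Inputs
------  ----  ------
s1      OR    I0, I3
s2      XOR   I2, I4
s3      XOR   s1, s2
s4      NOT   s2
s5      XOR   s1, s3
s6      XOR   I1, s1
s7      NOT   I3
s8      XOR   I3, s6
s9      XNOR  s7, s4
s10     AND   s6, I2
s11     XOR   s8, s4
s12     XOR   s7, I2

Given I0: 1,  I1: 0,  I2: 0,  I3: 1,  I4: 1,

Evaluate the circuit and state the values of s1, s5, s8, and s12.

s1 = I0 OR I3 = 1 OR 1 = 1
s2 = I2 XOR I4 = 0 XOR 1 = 1
s3 = s1 XOR s2 = 1 XOR 1 = 0
s5 = s1 XOR s3 = 1 XOR 0 = 1
s6 = I1 XOR s1 = 0 XOR 1 = 1
s7 = NOT I3 = NOT 1 = 0
s8 = I3 XOR s6 = 1 XOR 1 = 0
s12 = s7 XOR I2 = 0 XOR 0 = 0

s1 = 1  s5 = 1  s8 = 0  s12 = 0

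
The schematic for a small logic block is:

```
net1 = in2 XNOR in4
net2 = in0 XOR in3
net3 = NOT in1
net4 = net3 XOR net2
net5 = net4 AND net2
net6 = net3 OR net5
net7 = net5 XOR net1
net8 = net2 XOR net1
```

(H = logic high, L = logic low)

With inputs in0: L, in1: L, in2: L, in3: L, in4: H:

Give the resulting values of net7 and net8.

net1 = in2 XNOR in4 = L XNOR H = L
net2 = in0 XOR in3 = L XOR L = L
net3 = NOT in1 = NOT L = H
net4 = net3 XOR net2 = H XOR L = H
net5 = net4 AND net2 = H AND L = L
net7 = net5 XOR net1 = L XOR L = L
net8 = net2 XOR net1 = L XOR L = L

net7 = L; net8 = L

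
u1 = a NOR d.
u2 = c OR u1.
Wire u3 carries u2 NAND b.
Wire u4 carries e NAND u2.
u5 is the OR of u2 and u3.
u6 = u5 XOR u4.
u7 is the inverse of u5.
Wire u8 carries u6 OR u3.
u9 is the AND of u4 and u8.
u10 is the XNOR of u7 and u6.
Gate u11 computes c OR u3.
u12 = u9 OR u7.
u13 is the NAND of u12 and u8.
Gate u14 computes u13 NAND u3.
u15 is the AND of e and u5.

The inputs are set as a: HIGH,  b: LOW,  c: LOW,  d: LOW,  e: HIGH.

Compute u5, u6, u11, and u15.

u1 = a NOR d = HIGH NOR LOW = LOW
u2 = c OR u1 = LOW OR LOW = LOW
u3 = u2 NAND b = LOW NAND LOW = HIGH
u4 = e NAND u2 = HIGH NAND LOW = HIGH
u5 = u2 OR u3 = LOW OR HIGH = HIGH
u6 = u5 XOR u4 = HIGH XOR HIGH = LOW
u11 = c OR u3 = LOW OR HIGH = HIGH
u15 = e AND u5 = HIGH AND HIGH = HIGH

u5 = HIGH; u6 = LOW; u11 = HIGH; u15 = HIGH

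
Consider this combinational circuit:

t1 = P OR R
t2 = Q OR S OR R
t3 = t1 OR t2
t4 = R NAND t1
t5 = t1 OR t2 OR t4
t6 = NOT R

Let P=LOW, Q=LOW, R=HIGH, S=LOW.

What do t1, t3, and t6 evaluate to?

t1 = HIGH, t3 = HIGH, t6 = LOW

t1 = P OR R = LOW OR HIGH = HIGH
t2 = Q OR S OR R = LOW OR LOW OR HIGH = HIGH
t3 = t1 OR t2 = HIGH OR HIGH = HIGH
t6 = NOT R = NOT HIGH = LOW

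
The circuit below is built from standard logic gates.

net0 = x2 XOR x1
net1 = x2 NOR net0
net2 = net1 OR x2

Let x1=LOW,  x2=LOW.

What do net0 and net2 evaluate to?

net0 = x2 XOR x1 = LOW XOR LOW = LOW
net1 = x2 NOR net0 = LOW NOR LOW = HIGH
net2 = net1 OR x2 = HIGH OR LOW = HIGH

net0 = LOW  net2 = HIGH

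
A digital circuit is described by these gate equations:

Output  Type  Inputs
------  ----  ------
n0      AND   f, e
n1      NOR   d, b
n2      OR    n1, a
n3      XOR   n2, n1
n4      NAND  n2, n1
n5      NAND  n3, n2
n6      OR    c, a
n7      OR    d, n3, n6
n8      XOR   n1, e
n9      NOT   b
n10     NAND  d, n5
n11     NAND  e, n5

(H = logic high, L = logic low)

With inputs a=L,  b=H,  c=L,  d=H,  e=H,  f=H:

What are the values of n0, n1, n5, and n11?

n0 = f AND e = H AND H = H
n1 = d NOR b = H NOR H = L
n2 = n1 OR a = L OR L = L
n3 = n2 XOR n1 = L XOR L = L
n5 = n3 NAND n2 = L NAND L = H
n11 = e NAND n5 = H NAND H = L

n0 = H  n1 = L  n5 = H  n11 = L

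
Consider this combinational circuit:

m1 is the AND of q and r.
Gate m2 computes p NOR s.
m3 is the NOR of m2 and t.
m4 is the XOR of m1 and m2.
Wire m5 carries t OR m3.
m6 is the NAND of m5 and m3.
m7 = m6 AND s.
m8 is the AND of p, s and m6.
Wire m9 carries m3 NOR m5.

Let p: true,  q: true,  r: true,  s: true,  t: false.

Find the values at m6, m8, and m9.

m2 = p NOR s = true NOR true = false
m3 = m2 NOR t = false NOR false = true
m5 = t OR m3 = false OR true = true
m6 = m5 NAND m3 = true NAND true = false
m8 = p AND s AND m6 = true AND true AND false = false
m9 = m3 NOR m5 = true NOR true = false

m6 = false, m8 = false, m9 = false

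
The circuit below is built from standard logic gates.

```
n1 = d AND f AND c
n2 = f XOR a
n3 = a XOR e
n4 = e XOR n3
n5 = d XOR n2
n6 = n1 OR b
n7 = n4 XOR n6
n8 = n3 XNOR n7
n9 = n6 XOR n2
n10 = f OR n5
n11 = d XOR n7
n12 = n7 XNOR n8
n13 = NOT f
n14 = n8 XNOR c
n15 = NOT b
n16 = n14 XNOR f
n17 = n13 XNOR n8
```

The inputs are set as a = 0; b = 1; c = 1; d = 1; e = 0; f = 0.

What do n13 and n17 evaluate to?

n1 = d AND f AND c = 1 AND 0 AND 1 = 0
n3 = a XOR e = 0 XOR 0 = 0
n4 = e XOR n3 = 0 XOR 0 = 0
n6 = n1 OR b = 0 OR 1 = 1
n7 = n4 XOR n6 = 0 XOR 1 = 1
n8 = n3 XNOR n7 = 0 XNOR 1 = 0
n13 = NOT f = NOT 0 = 1
n17 = n13 XNOR n8 = 1 XNOR 0 = 0

n13 = 1, n17 = 0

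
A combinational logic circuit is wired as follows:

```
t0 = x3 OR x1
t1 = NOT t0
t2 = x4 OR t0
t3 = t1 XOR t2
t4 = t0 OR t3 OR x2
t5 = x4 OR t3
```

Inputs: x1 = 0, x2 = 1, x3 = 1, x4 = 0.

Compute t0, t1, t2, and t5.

t0 = x3 OR x1 = 1 OR 0 = 1
t1 = NOT t0 = NOT 1 = 0
t2 = x4 OR t0 = 0 OR 1 = 1
t3 = t1 XOR t2 = 0 XOR 1 = 1
t5 = x4 OR t3 = 0 OR 1 = 1

t0 = 1, t1 = 0, t2 = 1, t5 = 1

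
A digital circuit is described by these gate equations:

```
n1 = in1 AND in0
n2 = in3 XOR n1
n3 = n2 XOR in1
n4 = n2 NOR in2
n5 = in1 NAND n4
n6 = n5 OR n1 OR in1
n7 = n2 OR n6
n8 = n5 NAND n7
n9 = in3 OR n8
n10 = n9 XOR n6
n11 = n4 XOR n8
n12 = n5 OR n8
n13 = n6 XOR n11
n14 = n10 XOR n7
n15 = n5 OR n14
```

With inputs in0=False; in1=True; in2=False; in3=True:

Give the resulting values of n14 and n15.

n1 = in1 AND in0 = True AND False = False
n2 = in3 XOR n1 = True XOR False = True
n4 = n2 NOR in2 = True NOR False = False
n5 = in1 NAND n4 = True NAND False = True
n6 = n5 OR n1 OR in1 = True OR False OR True = True
n7 = n2 OR n6 = True OR True = True
n8 = n5 NAND n7 = True NAND True = False
n9 = in3 OR n8 = True OR False = True
n10 = n9 XOR n6 = True XOR True = False
n14 = n10 XOR n7 = False XOR True = True
n15 = n5 OR n14 = True OR True = True

n14 = True; n15 = True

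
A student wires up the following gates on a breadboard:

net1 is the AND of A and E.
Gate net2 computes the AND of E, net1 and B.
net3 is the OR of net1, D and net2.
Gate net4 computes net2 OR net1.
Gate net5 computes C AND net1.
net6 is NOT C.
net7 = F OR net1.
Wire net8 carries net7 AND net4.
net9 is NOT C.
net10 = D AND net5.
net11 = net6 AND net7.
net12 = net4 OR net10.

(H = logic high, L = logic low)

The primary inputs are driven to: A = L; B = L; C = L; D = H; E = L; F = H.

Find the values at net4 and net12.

net4 = L; net12 = L

net1 = A AND E = L AND L = L
net2 = E AND net1 AND B = L AND L AND L = L
net4 = net2 OR net1 = L OR L = L
net5 = C AND net1 = L AND L = L
net10 = D AND net5 = H AND L = L
net12 = net4 OR net10 = L OR L = L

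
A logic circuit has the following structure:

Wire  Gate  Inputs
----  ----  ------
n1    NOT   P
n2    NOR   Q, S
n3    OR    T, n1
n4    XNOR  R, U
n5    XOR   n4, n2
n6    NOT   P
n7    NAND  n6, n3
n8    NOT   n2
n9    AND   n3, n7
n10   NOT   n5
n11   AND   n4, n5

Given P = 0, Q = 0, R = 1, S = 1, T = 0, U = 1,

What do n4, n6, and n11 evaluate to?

n4 = 1, n6 = 1, n11 = 1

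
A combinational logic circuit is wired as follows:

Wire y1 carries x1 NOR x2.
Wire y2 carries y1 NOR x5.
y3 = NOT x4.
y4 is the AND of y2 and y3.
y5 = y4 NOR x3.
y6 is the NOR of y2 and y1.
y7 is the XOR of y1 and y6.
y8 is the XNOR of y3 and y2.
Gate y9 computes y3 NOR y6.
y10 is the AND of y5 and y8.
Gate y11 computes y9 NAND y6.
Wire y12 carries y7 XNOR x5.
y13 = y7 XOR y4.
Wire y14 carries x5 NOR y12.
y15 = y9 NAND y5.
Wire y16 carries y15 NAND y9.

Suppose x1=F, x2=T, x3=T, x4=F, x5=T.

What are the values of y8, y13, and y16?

y8 = F; y13 = T; y16 = T

y1 = x1 NOR x2 = F NOR T = F
y2 = y1 NOR x5 = F NOR T = F
y3 = NOT x4 = NOT F = T
y4 = y2 AND y3 = F AND T = F
y5 = y4 NOR x3 = F NOR T = F
y6 = y2 NOR y1 = F NOR F = T
y7 = y1 XOR y6 = F XOR T = T
y8 = y3 XNOR y2 = T XNOR F = F
y9 = y3 NOR y6 = T NOR T = F
y13 = y7 XOR y4 = T XOR F = T
y15 = y9 NAND y5 = F NAND F = T
y16 = y15 NAND y9 = T NAND F = T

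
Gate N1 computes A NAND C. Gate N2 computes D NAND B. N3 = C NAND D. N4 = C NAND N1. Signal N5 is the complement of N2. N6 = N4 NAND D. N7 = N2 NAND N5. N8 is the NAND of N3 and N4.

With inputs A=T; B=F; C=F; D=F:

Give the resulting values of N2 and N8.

N2 = T; N8 = F

N1 = A NAND C = T NAND F = T
N2 = D NAND B = F NAND F = T
N3 = C NAND D = F NAND F = T
N4 = C NAND N1 = F NAND T = T
N8 = N3 NAND N4 = T NAND T = F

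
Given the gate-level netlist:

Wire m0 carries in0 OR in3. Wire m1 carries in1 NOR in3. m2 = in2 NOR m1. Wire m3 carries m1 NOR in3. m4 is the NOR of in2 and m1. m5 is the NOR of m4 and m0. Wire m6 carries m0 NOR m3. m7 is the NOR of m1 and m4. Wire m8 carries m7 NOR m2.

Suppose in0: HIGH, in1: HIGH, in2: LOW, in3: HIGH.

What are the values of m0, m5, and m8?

m0 = HIGH  m5 = LOW  m8 = LOW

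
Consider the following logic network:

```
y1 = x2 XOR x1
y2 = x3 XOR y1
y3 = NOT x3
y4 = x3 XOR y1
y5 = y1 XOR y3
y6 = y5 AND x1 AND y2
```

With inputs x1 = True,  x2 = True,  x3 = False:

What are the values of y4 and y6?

y4 = False; y6 = False

y1 = x2 XOR x1 = True XOR True = False
y2 = x3 XOR y1 = False XOR False = False
y3 = NOT x3 = NOT False = True
y4 = x3 XOR y1 = False XOR False = False
y5 = y1 XOR y3 = False XOR True = True
y6 = y5 AND x1 AND y2 = True AND True AND False = False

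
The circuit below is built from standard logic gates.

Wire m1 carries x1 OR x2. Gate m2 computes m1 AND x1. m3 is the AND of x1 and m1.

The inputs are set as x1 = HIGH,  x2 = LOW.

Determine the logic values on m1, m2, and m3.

m1 = HIGH, m2 = HIGH, m3 = HIGH

m1 = x1 OR x2 = HIGH OR LOW = HIGH
m2 = m1 AND x1 = HIGH AND HIGH = HIGH
m3 = x1 AND m1 = HIGH AND HIGH = HIGH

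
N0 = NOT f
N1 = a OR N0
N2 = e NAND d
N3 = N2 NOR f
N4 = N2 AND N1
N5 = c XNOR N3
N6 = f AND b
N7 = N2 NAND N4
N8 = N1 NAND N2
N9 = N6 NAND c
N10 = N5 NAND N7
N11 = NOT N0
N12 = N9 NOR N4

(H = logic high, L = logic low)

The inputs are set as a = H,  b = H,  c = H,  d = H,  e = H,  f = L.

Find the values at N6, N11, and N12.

N0 = NOT f = NOT L = H
N1 = a OR N0 = H OR H = H
N2 = e NAND d = H NAND H = L
N4 = N2 AND N1 = L AND H = L
N6 = f AND b = L AND H = L
N9 = N6 NAND c = L NAND H = H
N11 = NOT N0 = NOT H = L
N12 = N9 NOR N4 = H NOR L = L

N6 = L, N11 = L, N12 = L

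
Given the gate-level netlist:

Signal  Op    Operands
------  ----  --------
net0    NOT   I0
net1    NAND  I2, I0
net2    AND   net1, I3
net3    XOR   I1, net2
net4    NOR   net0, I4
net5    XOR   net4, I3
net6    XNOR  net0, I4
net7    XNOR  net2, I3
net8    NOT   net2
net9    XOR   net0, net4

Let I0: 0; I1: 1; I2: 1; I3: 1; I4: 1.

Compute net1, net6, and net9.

net1 = 1; net6 = 1; net9 = 1

net0 = NOT I0 = NOT 0 = 1
net1 = I2 NAND I0 = 1 NAND 0 = 1
net4 = net0 NOR I4 = 1 NOR 1 = 0
net6 = net0 XNOR I4 = 1 XNOR 1 = 1
net9 = net0 XOR net4 = 1 XOR 0 = 1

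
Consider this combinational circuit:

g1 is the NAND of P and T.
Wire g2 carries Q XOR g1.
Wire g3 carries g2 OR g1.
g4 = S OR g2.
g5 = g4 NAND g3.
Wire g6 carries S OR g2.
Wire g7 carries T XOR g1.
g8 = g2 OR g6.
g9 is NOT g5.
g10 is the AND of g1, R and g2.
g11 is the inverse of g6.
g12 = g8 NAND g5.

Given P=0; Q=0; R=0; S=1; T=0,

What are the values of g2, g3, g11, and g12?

g2 = 1; g3 = 1; g11 = 0; g12 = 1

g1 = P NAND T = 0 NAND 0 = 1
g2 = Q XOR g1 = 0 XOR 1 = 1
g3 = g2 OR g1 = 1 OR 1 = 1
g4 = S OR g2 = 1 OR 1 = 1
g5 = g4 NAND g3 = 1 NAND 1 = 0
g6 = S OR g2 = 1 OR 1 = 1
g8 = g2 OR g6 = 1 OR 1 = 1
g11 = NOT g6 = NOT 1 = 0
g12 = g8 NAND g5 = 1 NAND 0 = 1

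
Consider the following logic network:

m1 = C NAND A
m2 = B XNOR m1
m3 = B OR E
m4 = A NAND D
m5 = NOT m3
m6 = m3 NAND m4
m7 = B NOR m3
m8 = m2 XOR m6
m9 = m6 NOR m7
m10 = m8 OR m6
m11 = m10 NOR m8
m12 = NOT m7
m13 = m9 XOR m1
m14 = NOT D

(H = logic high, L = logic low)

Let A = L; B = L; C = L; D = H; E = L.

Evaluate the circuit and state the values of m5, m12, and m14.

m5 = H, m12 = L, m14 = L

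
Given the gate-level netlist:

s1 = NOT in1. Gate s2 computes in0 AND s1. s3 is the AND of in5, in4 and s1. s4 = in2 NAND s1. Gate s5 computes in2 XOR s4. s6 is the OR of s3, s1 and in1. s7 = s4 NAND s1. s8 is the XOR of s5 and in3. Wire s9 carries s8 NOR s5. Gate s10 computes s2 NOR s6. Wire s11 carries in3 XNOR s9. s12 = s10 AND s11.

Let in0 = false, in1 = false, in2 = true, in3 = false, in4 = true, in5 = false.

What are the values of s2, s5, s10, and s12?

s1 = NOT in1 = NOT false = true
s2 = in0 AND s1 = false AND true = false
s3 = in5 AND in4 AND s1 = false AND true AND true = false
s4 = in2 NAND s1 = true NAND true = false
s5 = in2 XOR s4 = true XOR false = true
s6 = s3 OR s1 OR in1 = false OR true OR false = true
s8 = s5 XOR in3 = true XOR false = true
s9 = s8 NOR s5 = true NOR true = false
s10 = s2 NOR s6 = false NOR true = false
s11 = in3 XNOR s9 = false XNOR false = true
s12 = s10 AND s11 = false AND true = false

s2 = false; s5 = true; s10 = false; s12 = false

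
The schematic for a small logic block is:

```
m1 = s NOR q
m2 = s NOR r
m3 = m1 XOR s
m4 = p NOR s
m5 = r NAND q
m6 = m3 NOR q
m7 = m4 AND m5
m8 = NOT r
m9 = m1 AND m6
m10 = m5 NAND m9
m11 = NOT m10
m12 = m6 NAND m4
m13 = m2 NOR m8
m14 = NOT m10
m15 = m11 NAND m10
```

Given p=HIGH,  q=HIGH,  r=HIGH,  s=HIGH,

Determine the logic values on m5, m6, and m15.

m1 = s NOR q = HIGH NOR HIGH = LOW
m3 = m1 XOR s = LOW XOR HIGH = HIGH
m5 = r NAND q = HIGH NAND HIGH = LOW
m6 = m3 NOR q = HIGH NOR HIGH = LOW
m9 = m1 AND m6 = LOW AND LOW = LOW
m10 = m5 NAND m9 = LOW NAND LOW = HIGH
m11 = NOT m10 = NOT HIGH = LOW
m15 = m11 NAND m10 = LOW NAND HIGH = HIGH

m5 = LOW; m6 = LOW; m15 = HIGH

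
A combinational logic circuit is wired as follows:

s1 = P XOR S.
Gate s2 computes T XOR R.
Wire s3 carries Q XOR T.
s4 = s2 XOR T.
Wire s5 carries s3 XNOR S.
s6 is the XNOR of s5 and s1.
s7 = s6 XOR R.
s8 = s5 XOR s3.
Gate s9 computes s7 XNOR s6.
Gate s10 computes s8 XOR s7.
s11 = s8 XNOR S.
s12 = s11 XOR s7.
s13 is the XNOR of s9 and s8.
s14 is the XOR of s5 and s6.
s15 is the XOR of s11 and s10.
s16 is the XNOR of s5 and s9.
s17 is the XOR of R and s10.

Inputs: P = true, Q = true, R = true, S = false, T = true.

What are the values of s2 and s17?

s2 = false, s17 = false

s1 = P XOR S = true XOR false = true
s2 = T XOR R = true XOR true = false
s3 = Q XOR T = true XOR true = false
s5 = s3 XNOR S = false XNOR false = true
s6 = s5 XNOR s1 = true XNOR true = true
s7 = s6 XOR R = true XOR true = false
s8 = s5 XOR s3 = true XOR false = true
s10 = s8 XOR s7 = true XOR false = true
s17 = R XOR s10 = true XOR true = false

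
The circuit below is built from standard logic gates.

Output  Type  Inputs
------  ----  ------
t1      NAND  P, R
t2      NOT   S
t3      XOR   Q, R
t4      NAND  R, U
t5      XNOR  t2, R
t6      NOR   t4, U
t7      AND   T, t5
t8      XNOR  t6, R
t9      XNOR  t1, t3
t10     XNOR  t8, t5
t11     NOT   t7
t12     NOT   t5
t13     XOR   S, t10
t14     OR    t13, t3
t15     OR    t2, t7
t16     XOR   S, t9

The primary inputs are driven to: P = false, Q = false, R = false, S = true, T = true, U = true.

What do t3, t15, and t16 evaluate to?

t1 = P NAND R = false NAND false = true
t2 = NOT S = NOT true = false
t3 = Q XOR R = false XOR false = false
t5 = t2 XNOR R = false XNOR false = true
t7 = T AND t5 = true AND true = true
t9 = t1 XNOR t3 = true XNOR false = false
t15 = t2 OR t7 = false OR true = true
t16 = S XOR t9 = true XOR false = true

t3 = false  t15 = true  t16 = true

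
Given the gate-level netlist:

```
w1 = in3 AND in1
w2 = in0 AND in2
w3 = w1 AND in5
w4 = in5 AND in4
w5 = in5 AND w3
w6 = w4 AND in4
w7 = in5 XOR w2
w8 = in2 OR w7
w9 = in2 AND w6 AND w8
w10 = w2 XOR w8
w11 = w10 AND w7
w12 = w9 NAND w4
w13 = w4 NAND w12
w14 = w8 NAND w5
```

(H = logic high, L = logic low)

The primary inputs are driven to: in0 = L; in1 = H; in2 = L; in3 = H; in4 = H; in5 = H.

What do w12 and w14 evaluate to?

w1 = in3 AND in1 = H AND H = H
w2 = in0 AND in2 = L AND L = L
w3 = w1 AND in5 = H AND H = H
w4 = in5 AND in4 = H AND H = H
w5 = in5 AND w3 = H AND H = H
w6 = w4 AND in4 = H AND H = H
w7 = in5 XOR w2 = H XOR L = H
w8 = in2 OR w7 = L OR H = H
w9 = in2 AND w6 AND w8 = L AND H AND H = L
w12 = w9 NAND w4 = L NAND H = H
w14 = w8 NAND w5 = H NAND H = L

w12 = H, w14 = L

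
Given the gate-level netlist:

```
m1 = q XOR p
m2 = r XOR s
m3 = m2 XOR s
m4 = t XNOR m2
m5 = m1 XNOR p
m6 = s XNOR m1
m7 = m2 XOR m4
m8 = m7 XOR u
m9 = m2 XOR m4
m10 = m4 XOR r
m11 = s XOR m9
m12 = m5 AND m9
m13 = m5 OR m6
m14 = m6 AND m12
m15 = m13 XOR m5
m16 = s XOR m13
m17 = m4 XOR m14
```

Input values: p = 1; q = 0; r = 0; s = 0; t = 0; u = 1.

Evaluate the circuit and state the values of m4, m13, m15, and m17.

m1 = q XOR p = 0 XOR 1 = 1
m2 = r XOR s = 0 XOR 0 = 0
m4 = t XNOR m2 = 0 XNOR 0 = 1
m5 = m1 XNOR p = 1 XNOR 1 = 1
m6 = s XNOR m1 = 0 XNOR 1 = 0
m9 = m2 XOR m4 = 0 XOR 1 = 1
m12 = m5 AND m9 = 1 AND 1 = 1
m13 = m5 OR m6 = 1 OR 0 = 1
m14 = m6 AND m12 = 0 AND 1 = 0
m15 = m13 XOR m5 = 1 XOR 1 = 0
m17 = m4 XOR m14 = 1 XOR 0 = 1

m4 = 1; m13 = 1; m15 = 0; m17 = 1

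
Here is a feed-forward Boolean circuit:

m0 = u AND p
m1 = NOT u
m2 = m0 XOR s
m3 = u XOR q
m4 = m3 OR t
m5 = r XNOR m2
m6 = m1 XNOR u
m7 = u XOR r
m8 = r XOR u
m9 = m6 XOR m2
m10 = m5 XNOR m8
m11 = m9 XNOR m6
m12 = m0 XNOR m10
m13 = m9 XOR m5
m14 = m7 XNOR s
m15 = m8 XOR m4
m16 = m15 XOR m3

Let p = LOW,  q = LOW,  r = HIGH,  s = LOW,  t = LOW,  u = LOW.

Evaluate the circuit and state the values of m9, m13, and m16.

m9 = LOW; m13 = LOW; m16 = HIGH

m0 = u AND p = LOW AND LOW = LOW
m1 = NOT u = NOT LOW = HIGH
m2 = m0 XOR s = LOW XOR LOW = LOW
m3 = u XOR q = LOW XOR LOW = LOW
m4 = m3 OR t = LOW OR LOW = LOW
m5 = r XNOR m2 = HIGH XNOR LOW = LOW
m6 = m1 XNOR u = HIGH XNOR LOW = LOW
m8 = r XOR u = HIGH XOR LOW = HIGH
m9 = m6 XOR m2 = LOW XOR LOW = LOW
m13 = m9 XOR m5 = LOW XOR LOW = LOW
m15 = m8 XOR m4 = HIGH XOR LOW = HIGH
m16 = m15 XOR m3 = HIGH XOR LOW = HIGH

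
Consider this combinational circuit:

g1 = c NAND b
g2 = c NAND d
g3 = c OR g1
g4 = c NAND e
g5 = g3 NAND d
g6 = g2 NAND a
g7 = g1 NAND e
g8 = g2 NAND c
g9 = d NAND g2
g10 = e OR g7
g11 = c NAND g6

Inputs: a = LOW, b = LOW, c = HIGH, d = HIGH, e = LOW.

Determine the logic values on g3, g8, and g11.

g3 = HIGH, g8 = HIGH, g11 = LOW

g1 = c NAND b = HIGH NAND LOW = HIGH
g2 = c NAND d = HIGH NAND HIGH = LOW
g3 = c OR g1 = HIGH OR HIGH = HIGH
g6 = g2 NAND a = LOW NAND LOW = HIGH
g8 = g2 NAND c = LOW NAND HIGH = HIGH
g11 = c NAND g6 = HIGH NAND HIGH = LOW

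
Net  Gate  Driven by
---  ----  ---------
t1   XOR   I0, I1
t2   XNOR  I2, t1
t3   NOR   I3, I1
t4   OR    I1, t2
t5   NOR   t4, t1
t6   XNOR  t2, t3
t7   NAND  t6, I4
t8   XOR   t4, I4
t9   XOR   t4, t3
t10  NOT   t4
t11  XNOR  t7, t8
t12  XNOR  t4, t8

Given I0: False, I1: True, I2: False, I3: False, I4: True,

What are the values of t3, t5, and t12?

t3 = False  t5 = False  t12 = False

t1 = I0 XOR I1 = False XOR True = True
t2 = I2 XNOR t1 = False XNOR True = False
t3 = I3 NOR I1 = False NOR True = False
t4 = I1 OR t2 = True OR False = True
t5 = t4 NOR t1 = True NOR True = False
t8 = t4 XOR I4 = True XOR True = False
t12 = t4 XNOR t8 = True XNOR False = False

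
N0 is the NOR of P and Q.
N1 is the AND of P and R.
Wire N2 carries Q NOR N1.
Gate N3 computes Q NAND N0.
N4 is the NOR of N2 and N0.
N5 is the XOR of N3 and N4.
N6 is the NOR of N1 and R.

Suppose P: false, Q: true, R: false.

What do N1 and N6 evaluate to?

N1 = false  N6 = true

N1 = P AND R = false AND false = false
N6 = N1 NOR R = false NOR false = true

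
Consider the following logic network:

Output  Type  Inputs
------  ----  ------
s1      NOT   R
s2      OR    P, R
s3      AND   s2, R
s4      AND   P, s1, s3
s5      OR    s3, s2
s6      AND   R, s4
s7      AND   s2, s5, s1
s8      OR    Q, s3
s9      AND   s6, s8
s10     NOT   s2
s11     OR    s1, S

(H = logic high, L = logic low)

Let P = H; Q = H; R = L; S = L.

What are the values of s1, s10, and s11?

s1 = NOT R = NOT L = H
s2 = P OR R = H OR L = H
s10 = NOT s2 = NOT H = L
s11 = s1 OR S = H OR L = H

s1 = H  s10 = L  s11 = H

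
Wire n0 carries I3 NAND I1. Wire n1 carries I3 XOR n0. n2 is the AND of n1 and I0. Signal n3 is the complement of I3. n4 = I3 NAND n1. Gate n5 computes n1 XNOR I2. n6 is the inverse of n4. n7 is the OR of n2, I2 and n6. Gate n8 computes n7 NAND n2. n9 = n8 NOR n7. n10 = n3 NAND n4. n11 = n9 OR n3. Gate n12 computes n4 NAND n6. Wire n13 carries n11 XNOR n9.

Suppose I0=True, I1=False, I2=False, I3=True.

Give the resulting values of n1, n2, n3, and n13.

n1 = False; n2 = False; n3 = False; n13 = True

n0 = I3 NAND I1 = True NAND False = True
n1 = I3 XOR n0 = True XOR True = False
n2 = n1 AND I0 = False AND True = False
n3 = NOT I3 = NOT True = False
n4 = I3 NAND n1 = True NAND False = True
n6 = NOT n4 = NOT True = False
n7 = n2 OR I2 OR n6 = False OR False OR False = False
n8 = n7 NAND n2 = False NAND False = True
n9 = n8 NOR n7 = True NOR False = False
n11 = n9 OR n3 = False OR False = False
n13 = n11 XNOR n9 = False XNOR False = True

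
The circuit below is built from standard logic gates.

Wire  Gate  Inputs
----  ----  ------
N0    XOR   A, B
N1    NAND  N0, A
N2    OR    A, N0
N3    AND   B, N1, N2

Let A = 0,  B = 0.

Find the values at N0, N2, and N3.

N0 = 0, N2 = 0, N3 = 0

N0 = A XOR B = 0 XOR 0 = 0
N1 = N0 NAND A = 0 NAND 0 = 1
N2 = A OR N0 = 0 OR 0 = 0
N3 = B AND N1 AND N2 = 0 AND 1 AND 0 = 0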